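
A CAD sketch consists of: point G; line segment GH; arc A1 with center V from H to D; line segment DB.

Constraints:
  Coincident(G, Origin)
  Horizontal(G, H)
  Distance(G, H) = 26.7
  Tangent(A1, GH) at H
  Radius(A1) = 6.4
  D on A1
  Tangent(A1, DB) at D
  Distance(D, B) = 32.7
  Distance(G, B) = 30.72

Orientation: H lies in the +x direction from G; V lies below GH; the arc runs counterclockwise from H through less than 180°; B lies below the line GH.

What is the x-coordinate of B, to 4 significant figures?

3.688

Checks: |GH| = 26.70 ✓; |VD| = 6.400 ✓; ∠(VD, DB) = 90.00° ✓; |DB| = 32.70 ✓; |GB| = 30.72 ✓.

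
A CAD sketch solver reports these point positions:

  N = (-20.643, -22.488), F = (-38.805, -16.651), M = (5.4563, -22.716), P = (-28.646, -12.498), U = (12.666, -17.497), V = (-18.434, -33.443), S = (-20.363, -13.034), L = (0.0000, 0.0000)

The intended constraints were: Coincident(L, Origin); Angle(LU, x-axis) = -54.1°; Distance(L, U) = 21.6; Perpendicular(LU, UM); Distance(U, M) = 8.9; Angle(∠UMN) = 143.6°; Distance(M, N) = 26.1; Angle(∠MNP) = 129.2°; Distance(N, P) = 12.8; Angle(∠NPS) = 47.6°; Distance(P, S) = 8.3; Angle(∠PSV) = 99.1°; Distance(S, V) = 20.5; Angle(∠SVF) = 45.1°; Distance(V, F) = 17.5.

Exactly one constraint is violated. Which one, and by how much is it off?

Distance(V, F) = 17.5 — off by 8.90.

L = (0.00, 0.00) ✓; LU at -54.10° ✓; |LU| = 21.60 ✓; ∠(LU, UM) = 90.00° ✓; |UM| = 8.900 ✓; ∠UMN = 143.6° ✓; |MN| = 26.10 ✓; ∠MNP = 129.2° ✓; |NP| = 12.80 ✓; ∠NPS = 47.60° ✓; |PS| = 8.300 ✓; ∠PSV = 99.10° ✓; |SV| = 20.50 ✓; ∠SVF = 45.10° ✓; |VF| = 26.40 ✗.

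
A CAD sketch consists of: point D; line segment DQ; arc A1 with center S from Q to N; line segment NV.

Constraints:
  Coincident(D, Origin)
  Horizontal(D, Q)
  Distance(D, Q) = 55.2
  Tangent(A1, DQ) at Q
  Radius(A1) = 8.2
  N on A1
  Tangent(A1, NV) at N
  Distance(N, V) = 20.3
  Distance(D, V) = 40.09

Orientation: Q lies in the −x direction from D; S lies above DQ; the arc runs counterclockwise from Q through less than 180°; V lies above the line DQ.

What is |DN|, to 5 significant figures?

49.078

D is at the origin; D and Q share the same y with |DQ| = 55.2 and Q on the −x side, so Q = (-55.200, 0.0000). Tangency of A1 to DQ means the radius SQ is perpendicular to DQ, so S = Q + (0, 8.2) = (-55.200, 8.2000). Since SN ⟂ NV (tangency), |SV| = √(8.2² + 20.3²) = 21.894 regardless of where N sits on A1. So V lies on both circle(D, 40.09) and circle(S, 21.894); the above-DQ intersection is V = (-35.722, 18.197). N is the foot of the tangent from V: N = (-48.996, 2.8382).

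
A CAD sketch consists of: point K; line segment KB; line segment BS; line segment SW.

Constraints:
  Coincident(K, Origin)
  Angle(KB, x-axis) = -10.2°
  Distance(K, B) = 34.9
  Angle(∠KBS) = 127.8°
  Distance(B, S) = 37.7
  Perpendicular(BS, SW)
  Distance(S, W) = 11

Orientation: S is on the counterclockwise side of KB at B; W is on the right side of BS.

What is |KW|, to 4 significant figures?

70.57

K is at the origin; KB runs at -10.2° with length 34.9, so B = 34.9·(cos -10.2°, sin -10.2°) = (34.35, -6.180). ∠KBS = 127.8°, so BS runs at -10.2° + (180° − 127.8°) = 42.00° from the x-axis; with |BS| = 37.7, S = B + 37.7·(cos 42.00°, sin 42.00°) = (62.36, 19.05). BS is perpendicular to SW; with |SW| = 11.0 on the right of BS, W = S + 11.0·(0.6691, -0.7431) = (69.73, 10.87). Then |KW| = |W − K| = 70.57.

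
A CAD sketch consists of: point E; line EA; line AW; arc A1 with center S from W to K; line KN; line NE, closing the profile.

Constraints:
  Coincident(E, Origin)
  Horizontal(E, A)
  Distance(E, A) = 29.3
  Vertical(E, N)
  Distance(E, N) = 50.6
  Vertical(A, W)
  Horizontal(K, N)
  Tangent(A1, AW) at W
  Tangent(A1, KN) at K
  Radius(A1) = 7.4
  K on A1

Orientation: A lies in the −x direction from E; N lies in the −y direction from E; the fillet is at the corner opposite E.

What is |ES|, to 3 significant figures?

48.4

E is at the origin; E and A share the same y with |EA| = 29.3 and A on the −x side, so A = (-29.3, 0.00). EN is vertical with |EN| = 50.6 and N on the −y side, so N = (0.00, -50.6). The virtual corner opposite E is at (-29.3, -50.6). A1 meets AW tangentially, so SW is at right angles to AW and tangency of A1 to KN means the radius SK is perpendicular to KN, with radius 7.4, so the center S sits 7.4 in from both sides at S = (-21.9, -43.2). Then |ES| = |S − E| = 48.4.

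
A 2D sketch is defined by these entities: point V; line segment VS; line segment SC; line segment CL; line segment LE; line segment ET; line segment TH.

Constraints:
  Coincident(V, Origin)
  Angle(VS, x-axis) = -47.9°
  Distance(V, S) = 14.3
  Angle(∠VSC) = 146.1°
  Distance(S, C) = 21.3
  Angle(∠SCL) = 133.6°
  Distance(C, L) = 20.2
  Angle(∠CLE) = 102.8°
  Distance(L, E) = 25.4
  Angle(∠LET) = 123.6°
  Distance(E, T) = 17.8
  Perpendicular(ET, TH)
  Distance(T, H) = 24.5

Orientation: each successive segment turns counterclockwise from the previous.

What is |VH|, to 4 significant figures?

15.60

V is at the origin; VS runs at -47.9° with length 14.3, so S = (9.587, -10.61). ∠VSC = 146.1° gives SC at -14.00° from the x-axis; with |SC| = 21.3, C = (30.25, -15.76). ∠SCL = 133.6° gives CL at 32.40° from the x-axis; with |CL| = 20.2, L = (47.31, -4.939). ∠CLE = 102.8° gives LE at 109.6° from the x-axis; with |LE| = 25.4, E = (38.79, 18.99). ∠LET = 123.6° gives ET at 166.0° from the x-axis; with |ET| = 17.8, T = (21.52, 23.29). The perpendicularity gives TH at right angles to ET, so TH runs at -104.0°; with |TH| = 24.5, H = (15.59, -0.4773). Then |VH| = |H − V| = 15.60.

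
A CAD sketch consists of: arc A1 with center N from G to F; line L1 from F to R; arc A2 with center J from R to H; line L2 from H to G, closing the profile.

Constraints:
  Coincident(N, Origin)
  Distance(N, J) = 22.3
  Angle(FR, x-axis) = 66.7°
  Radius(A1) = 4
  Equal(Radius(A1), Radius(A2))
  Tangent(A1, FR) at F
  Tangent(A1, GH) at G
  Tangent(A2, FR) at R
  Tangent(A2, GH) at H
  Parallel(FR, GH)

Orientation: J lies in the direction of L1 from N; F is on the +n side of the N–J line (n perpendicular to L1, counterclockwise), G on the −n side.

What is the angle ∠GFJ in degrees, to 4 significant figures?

79.83°

The slot axis is L1's direction at 66.7°, so u = (cos 66.7°, sin 66.7°) = (0.3955, 0.9184) and n = (−sin 66.7°, cos 66.7°) = (-0.9184, 0.3955). N is at the origin and J lies 22.3 along u from N, so J = 22.3·u = (8.821, 20.48). Tangency of A1 to both parallel lines with radius 4.0 puts F and G at N ± 4.0·n: F = (-3.674, 1.582), G = (3.674, -1.582). Then cos ∠GFJ = FG·FJ / (|FG||FJ|), giving 79.83°.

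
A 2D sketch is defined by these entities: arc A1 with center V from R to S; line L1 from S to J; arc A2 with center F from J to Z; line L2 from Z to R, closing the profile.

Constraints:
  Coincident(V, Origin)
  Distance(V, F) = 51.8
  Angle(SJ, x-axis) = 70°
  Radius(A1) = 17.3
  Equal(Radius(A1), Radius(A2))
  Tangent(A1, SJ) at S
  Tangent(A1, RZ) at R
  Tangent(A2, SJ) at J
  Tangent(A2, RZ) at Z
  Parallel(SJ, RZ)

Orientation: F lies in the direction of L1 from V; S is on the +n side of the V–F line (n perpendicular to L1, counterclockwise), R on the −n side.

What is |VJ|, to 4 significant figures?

54.61

The slot axis is L1's direction at 70.0°, so u = (cos 70.0°, sin 70.0°) = (0.3420, 0.9397) and n = (−sin 70.0°, cos 70.0°) = (-0.9397, 0.3420). V is at the origin and F lies 51.8 along u from V, so F = 51.8·u = (17.72, 48.68). Tangency of A1 to both parallel lines with radius 17.3 puts S and R at V ± 17.3·n: S = (-16.26, 5.917), R = (16.26, -5.917). Equal radii place J and Z the same way about F: J = F + 17.3·n = (1.460, 54.59), Z = F − 17.3·n = (33.97, 42.76). Then |VJ| = |J − V| = 54.61.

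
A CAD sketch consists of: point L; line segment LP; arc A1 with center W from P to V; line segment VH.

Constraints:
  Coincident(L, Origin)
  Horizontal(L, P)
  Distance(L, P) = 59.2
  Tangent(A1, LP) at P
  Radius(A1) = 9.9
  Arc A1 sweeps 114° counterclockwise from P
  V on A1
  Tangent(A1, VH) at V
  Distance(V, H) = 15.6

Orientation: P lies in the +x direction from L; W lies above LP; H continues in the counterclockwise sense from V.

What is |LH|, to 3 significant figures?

68.0

L is at the origin; LP is horizontal with |LP| = 59.2 and P on the +x side, so P = (59.2, 0.00). Since A1 is tangent to LP there, WP ⟂ LP, so W = P + (0, 9.9) = (59.2, 9.90). On A1, P sits at bearing -90° from W; a 114° counterclockwise sweep puts V at bearing 24°, so V = W + 9.9·(cos 24°, sin 24°) = (68.2, 13.9). The tangent condition forces WV to be normal to VH, so VH runs along (−sin 24°, cos 24°); with |VH| = 15.6, H = (61.9, 28.2). Then |LH| = |H − L| = 68.0.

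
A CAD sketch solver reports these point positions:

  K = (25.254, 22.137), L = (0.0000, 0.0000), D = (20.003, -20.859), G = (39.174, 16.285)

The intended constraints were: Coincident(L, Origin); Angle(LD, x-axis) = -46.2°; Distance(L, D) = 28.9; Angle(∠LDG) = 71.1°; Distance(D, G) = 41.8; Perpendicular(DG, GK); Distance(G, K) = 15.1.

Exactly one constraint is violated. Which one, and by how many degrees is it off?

Perpendicular(DG, GK) — off by 4.50°.

L = (0.00, 0.00) ✓; LD at -46.20° ✓; |LD| = 28.90 ✓; ∠LDG = 71.10° ✓; |DG| = 41.80 ✓; ∠(DG, GK) = 94.50° ✗; |GK| = 15.10 ✓.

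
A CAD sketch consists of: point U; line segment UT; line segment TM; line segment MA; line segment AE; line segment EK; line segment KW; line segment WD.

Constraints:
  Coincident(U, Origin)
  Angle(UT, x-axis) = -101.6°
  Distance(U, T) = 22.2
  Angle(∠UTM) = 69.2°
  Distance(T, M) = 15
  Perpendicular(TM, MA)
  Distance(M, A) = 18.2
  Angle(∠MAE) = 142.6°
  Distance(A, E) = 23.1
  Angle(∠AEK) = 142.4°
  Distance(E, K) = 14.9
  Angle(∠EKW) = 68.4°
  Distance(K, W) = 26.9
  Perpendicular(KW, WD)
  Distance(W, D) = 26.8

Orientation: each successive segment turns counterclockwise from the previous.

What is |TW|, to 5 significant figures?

17.147

∠AEK = 142.4° gives EK at 174.20° from the x-axis; with |EK| = 14.9, K = (-24.174, 15.995). ∠EKW = 68.4° gives KW at -74.200° from the x-axis; with |KW| = 26.9, W = (-16.850, -9.8887). Then |TW| = |W − T| = 17.147.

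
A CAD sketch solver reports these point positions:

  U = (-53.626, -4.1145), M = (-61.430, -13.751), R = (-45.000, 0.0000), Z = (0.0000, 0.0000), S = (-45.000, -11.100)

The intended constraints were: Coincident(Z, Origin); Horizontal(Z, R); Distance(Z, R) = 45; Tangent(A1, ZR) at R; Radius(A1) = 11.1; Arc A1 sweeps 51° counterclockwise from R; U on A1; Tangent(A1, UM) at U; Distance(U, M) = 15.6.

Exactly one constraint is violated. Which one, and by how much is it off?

Distance(U, M) = 15.6 — off by 3.20.

Z = (0.00, 0.00) ✓; Z.y = 0.00, R.y = 0.00 ✓; |ZR| = 45.00 ✓; ∠(SR, RZ) = 90.00° ✓; |SR| = 11.10 ✓; bearing(S→U) − bearing(S→R) = 51.00° ✓; |SU| = 11.10 ✓; ∠(SU, UM) = 90.00° ✓; |UM| = 12.40 ✗.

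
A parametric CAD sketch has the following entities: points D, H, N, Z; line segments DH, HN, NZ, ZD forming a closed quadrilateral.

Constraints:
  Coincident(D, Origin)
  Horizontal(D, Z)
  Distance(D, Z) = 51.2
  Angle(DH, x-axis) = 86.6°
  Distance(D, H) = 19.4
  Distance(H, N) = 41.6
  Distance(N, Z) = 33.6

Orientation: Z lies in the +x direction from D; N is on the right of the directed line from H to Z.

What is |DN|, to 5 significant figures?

27.581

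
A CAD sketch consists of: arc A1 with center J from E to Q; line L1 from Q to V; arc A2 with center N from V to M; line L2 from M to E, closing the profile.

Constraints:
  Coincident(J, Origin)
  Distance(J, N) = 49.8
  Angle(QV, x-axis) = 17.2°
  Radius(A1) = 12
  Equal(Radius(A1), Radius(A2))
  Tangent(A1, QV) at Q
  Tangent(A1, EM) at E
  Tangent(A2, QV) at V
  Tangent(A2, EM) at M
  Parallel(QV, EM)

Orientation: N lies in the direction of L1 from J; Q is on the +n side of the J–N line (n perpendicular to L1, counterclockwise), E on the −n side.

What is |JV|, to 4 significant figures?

51.23

Tangency of A1 to both parallel lines with radius 12.0 puts Q and E at J ± 12.0·n: Q = (-3.548, 11.46), E = (3.548, -11.46). Equal radii place V and M the same way about N: V = N + 12.0·n = (44.02, 26.19), M = N − 12.0·n = (51.12, 3.263). Then |JV| = |V − J| = 51.23.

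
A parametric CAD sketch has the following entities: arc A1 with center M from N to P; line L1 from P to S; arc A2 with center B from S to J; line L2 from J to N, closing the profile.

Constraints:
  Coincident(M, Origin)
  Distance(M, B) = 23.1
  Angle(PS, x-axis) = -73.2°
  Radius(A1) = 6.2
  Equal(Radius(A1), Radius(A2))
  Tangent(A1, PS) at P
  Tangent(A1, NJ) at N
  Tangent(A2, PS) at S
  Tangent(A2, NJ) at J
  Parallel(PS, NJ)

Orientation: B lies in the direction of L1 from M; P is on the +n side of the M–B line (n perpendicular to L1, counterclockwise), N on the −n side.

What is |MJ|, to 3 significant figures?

23.9

The slot axis is L1's direction at -73.2°, so u = (cos -73.2°, sin -73.2°) = (0.289, -0.957) and n = (−sin -73.2°, cos -73.2°) = (0.957, 0.289). M is at the origin and B lies 23.1 along u from M, so B = 23.1·u = (6.68, -22.1). Tangency of A1 to both parallel lines with radius 6.2 puts P and N at M ± 6.2·n: P = (5.94, 1.79), N = (-5.94, -1.79). Equal radii place S and J the same way about B: S = B + 6.2·n = (12.6, -20.3), J = B − 6.2·n = (0.741, -23.9). Then |MJ| = |J − M| = 23.9.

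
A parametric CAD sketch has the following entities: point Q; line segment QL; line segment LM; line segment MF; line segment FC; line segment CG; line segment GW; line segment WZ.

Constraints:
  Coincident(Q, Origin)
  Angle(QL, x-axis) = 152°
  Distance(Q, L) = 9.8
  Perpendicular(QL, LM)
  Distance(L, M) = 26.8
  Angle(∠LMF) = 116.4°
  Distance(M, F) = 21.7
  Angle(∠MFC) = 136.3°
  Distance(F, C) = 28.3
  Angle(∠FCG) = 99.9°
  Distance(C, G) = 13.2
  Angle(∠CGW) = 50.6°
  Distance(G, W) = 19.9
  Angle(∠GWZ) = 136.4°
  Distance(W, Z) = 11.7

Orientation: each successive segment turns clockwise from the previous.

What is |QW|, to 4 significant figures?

36.36

Q is at the origin; QL runs at 152.0° with length 9.8, so L = (-8.653, 4.601). QL ⟂ LM, so LM runs at 62.00°; with |LM| = 26.8, M = (3.929, 28.26). ∠LMF = 116.4° gives MF at -1.600° from the x-axis; with |MF| = 21.7, F = (25.62, 27.66). ∠MFC = 136.3° gives FC at -45.30° from the x-axis; with |FC| = 28.3, C = (45.53, 7.542). ∠FCG = 99.9° gives CG at -125.4° from the x-axis; with |CG| = 13.2, G = (37.88, -3.217). ∠CGW = 50.6° gives GW at 105.2° from the x-axis; with |GW| = 19.9, W = (32.66, 15.99). Then |QW| = |W − Q| = 36.36.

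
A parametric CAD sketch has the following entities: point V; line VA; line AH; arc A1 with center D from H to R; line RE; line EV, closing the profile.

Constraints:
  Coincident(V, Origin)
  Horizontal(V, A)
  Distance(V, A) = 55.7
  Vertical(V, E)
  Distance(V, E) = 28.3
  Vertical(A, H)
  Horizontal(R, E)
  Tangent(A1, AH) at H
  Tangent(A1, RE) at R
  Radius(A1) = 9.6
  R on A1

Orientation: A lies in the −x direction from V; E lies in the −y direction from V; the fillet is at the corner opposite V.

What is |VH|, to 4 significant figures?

58.76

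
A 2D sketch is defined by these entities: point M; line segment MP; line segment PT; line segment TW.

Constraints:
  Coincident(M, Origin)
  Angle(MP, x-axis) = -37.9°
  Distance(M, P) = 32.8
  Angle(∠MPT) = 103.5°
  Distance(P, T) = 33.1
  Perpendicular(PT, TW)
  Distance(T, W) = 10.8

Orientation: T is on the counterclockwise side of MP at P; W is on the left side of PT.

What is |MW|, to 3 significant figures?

45.9

M is at the origin; MP runs at -37.9° with length 32.8, so P = 32.8·(cos -37.9°, sin -37.9°) = (25.9, -20.1). ∠MPT = 103.5°, so PT runs at -37.9° + (180° − 103.5°) = 38.6° from the x-axis; with |PT| = 33.1, T = P + 33.1·(cos 38.6°, sin 38.6°) = (51.8, 0.502). PT ⟂ TW; with |TW| = 10.8 on the left of PT, W = T + 10.8·(-0.624, 0.782) = (45.0, 8.94). Then |MW| = |W − M| = 45.9.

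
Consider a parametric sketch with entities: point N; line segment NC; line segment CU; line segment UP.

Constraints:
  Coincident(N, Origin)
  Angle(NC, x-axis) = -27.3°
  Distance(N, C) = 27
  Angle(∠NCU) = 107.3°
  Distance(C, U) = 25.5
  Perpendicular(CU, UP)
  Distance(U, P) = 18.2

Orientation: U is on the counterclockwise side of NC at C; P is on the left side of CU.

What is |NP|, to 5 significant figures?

34.375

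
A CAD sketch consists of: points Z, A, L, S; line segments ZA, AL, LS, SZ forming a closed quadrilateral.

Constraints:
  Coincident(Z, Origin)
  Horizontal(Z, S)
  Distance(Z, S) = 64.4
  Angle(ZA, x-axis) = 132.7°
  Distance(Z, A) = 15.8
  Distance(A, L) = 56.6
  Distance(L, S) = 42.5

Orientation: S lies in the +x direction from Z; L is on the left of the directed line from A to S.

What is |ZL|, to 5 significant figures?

53.861

Checks: |AL| = 56.60 ✓; |LS| = 42.50 ✓.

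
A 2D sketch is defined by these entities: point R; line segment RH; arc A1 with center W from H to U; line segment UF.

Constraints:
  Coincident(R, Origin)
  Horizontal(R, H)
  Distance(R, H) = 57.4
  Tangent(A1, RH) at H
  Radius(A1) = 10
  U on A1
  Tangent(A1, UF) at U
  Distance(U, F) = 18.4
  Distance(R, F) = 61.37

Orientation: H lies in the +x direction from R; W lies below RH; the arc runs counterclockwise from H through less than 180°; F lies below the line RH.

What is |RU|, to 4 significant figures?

49.56

Checks: |WU| = 10.00 ✓; ∠(WU, UF) = 90.00° ✓; |UF| = 18.40 ✓; |RF| = 61.37 ✓.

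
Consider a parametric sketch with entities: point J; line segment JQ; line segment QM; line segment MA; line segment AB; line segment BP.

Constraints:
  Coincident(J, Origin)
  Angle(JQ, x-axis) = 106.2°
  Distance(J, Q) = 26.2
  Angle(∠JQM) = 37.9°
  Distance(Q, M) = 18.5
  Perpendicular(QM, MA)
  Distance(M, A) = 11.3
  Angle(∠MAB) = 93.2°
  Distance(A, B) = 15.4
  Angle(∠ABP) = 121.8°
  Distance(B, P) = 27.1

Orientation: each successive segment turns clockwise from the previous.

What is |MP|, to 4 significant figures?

32.51

J is at the origin; JQ runs at 106.2° with length 26.2, so Q = (-7.310, 25.16). ∠JQM = 37.9° gives QM at -35.90° from the x-axis; with |QM| = 18.5, M = (7.676, 14.31). The perpendicularity gives MA at right angles to QM, so MA runs at -125.9°; with |MA| = 11.3, A = (1.050, 5.158). ∠MAB = 93.2° gives AB at 147.3° from the x-axis; with |AB| = 15.4, B = (-11.91, 13.48). ∠ABP = 121.8° gives BP at 89.10° from the x-axis; with |BP| = 27.1, P = (-11.48, 40.57). Then |MP| = |P − M| = 32.51.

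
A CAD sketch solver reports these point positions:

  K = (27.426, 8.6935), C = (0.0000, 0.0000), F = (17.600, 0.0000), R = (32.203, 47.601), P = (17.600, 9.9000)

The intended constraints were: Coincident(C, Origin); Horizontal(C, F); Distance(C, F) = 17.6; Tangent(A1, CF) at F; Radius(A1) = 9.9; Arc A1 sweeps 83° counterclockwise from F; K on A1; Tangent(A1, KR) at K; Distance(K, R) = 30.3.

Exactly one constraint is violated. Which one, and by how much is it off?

Distance(K, R) = 30.3 — off by 8.90.

C = (0.00, 0.00) ✓; C.y = 0.00, F.y = 0.00 ✓; |CF| = 17.60 ✓; ∠(PF, FC) = 90.00° ✓; |PF| = 9.900 ✓; bearing(P→K) − bearing(P→F) = 83.00° ✓; |PK| = 9.900 ✓; ∠(PK, KR) = 90.00° ✓; |KR| = 39.20 ✗.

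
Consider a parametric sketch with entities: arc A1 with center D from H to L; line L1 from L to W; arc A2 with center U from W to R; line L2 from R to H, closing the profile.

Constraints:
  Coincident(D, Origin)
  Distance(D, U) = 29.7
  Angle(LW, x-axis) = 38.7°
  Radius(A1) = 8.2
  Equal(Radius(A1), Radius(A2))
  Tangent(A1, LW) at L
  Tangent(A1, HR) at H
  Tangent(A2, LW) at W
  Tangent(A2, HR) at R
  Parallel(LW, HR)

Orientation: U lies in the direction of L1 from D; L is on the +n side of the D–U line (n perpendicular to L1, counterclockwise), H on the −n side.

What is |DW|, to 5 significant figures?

30.811

Tangency of A1 to both parallel lines with radius 8.2 puts L and H at D ± 8.2·n: L = (-5.1270, 6.3995), H = (5.1270, -6.3995). Equal radii place W and R the same way about U: W = U + 8.2·n = (18.052, 24.969), R = U − 8.2·n = (28.306, 12.170). Then |DW| = |W − D| = 30.811.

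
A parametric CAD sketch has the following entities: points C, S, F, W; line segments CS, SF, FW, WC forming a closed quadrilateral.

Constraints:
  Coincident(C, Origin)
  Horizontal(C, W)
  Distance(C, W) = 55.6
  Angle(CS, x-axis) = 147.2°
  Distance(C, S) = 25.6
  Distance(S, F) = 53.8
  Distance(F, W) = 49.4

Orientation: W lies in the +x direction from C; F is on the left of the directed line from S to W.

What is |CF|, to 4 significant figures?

47.13

Checks: |SF| = 53.80 ✓; |FW| = 49.40 ✓.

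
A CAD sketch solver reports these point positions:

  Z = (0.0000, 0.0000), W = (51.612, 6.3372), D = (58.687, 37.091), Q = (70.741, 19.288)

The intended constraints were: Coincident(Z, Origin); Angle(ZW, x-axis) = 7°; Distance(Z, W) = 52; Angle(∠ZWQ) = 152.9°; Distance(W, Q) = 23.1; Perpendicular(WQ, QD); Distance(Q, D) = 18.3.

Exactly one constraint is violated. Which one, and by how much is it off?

Distance(Q, D) = 18.3 — off by 3.20.

Z = (0.00, 0.00) ✓; ZW at 7.000° ✓; |ZW| = 52.00 ✓; ∠ZWQ = 152.9° ✓; |WQ| = 23.10 ✓; ∠(WQ, QD) = 90.00° ✓; |QD| = 21.50 ✗.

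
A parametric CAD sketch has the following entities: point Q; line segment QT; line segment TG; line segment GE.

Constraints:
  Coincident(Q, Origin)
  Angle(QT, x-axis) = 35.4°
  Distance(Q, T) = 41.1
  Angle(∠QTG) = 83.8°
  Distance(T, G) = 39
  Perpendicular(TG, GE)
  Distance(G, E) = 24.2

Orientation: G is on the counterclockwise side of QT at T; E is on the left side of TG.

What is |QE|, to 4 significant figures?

38.37

Q is at the origin; QT runs at 35.4° with length 41.1, so T = 41.1·(cos 35.4°, sin 35.4°) = (33.50, 23.81). ∠QTG = 83.8°, so TG runs at 35.4° + (180° − 83.8°) = 131.6° from the x-axis; with |TG| = 39.0, G = T + 39.0·(cos 131.6°, sin 131.6°) = (7.609, 52.97). The perpendicularity gives GE at right angles to TG; with |GE| = 24.2 on the left of TG, E = G + 24.2·(-0.7478, -0.6639) = (-10.49, 36.91). Then |QE| = |E − Q| = 38.37.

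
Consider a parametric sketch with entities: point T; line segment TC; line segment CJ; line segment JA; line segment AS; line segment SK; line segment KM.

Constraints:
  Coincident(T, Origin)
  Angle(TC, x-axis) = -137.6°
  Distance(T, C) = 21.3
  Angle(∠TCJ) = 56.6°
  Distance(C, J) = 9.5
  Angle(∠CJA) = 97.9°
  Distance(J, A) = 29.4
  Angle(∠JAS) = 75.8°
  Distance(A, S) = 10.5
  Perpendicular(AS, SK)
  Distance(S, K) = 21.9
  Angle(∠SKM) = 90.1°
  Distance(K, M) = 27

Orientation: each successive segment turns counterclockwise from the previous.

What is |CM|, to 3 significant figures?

33.6

T is at the origin; TC runs at -137.6° with length 21.3, so C = (-15.7, -14.4). ∠TCJ = 56.6° gives CJ at -14.2° from the x-axis; with |CJ| = 9.5, J = (-6.52, -16.7). ∠CJA = 97.9° gives JA at 67.9° from the x-axis; with |JA| = 29.4, A = (4.54, 10.5). ∠JAS = 75.8° gives AS at 172° from the x-axis; with |AS| = 10.5, S = (-5.86, 12.0). The perpendicularity gives SK at right angles to AS, so SK runs at -97.9°; with |SK| = 21.9, K = (-8.87, -9.70). ∠SKM = 90.1° gives KM at -8.00° from the x-axis; with |KM| = 27.0, M = (17.9, -13.5). Then |CM| = |M − C| = 33.6.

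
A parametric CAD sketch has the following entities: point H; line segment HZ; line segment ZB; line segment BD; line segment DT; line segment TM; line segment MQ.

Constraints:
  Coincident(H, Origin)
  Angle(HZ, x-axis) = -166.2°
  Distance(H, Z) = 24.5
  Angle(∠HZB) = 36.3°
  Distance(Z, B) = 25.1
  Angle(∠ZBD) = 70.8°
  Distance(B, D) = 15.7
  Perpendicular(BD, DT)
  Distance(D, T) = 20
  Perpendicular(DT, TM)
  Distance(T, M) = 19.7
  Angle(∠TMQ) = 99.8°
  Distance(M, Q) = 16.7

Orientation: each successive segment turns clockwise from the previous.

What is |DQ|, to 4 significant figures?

22.82

H is at the origin; HZ runs at -166.2° with length 24.5, so Z = (-23.79, -5.844). ∠HZB = 36.3° gives ZB at 50.10° from the x-axis; with |ZB| = 25.1, B = (-7.692, 13.41). ∠ZBD = 70.8° gives BD at -59.10° from the x-axis; with |BD| = 15.7, D = (0.3702, -0.05984). BD ⟂ DT, so DT runs at -149.1°; with |DT| = 20.0, T = (-16.79, -10.33). DT ⟂ TM, so TM runs at 120.9°; with |TM| = 19.7, M = (-26.91, 6.573). ∠TMQ = 99.8° gives MQ at 40.70° from the x-axis; with |MQ| = 16.7, Q = (-14.25, 17.46). Then |DQ| = |Q − D| = 22.82.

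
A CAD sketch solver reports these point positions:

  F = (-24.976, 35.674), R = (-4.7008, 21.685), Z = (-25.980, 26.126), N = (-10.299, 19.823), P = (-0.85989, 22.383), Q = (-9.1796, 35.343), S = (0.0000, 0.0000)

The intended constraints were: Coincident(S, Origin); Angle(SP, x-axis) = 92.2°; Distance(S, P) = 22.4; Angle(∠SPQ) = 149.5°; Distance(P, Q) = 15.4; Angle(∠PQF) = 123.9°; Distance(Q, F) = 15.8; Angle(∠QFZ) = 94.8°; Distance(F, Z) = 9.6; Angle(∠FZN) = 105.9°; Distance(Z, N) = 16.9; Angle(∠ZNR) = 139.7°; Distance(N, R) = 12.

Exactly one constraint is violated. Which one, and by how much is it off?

Distance(N, R) = 12 — off by 6.10.

S = (0.00, 0.00) ✓; SP at 92.20° ✓; |SP| = 22.40 ✓; ∠SPQ = 149.5° ✓; |PQ| = 15.40 ✓; ∠PQF = 123.9° ✓; |QF| = 15.80 ✓; ∠QFZ = 94.80° ✓; |FZ| = 9.601 ✓; ∠FZN = 105.9° ✓; |ZN| = 16.90 ✓; ∠ZNR = 139.7° ✓; |NR| = 5.900 ✗.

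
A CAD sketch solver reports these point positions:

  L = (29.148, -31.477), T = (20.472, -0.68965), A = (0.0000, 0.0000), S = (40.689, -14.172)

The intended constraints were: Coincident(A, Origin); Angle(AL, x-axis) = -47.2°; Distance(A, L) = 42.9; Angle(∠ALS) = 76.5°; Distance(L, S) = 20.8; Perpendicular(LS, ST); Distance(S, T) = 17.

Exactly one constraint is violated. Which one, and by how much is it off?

Distance(S, T) = 17 — off by 7.30.

A = (0.00, 0.00) ✓; AL at -47.20° ✓; |AL| = 42.90 ✓; ∠ALS = 76.50° ✓; |LS| = 20.80 ✓; ∠(LS, ST) = 90.00° ✓; |ST| = 24.30 ✗.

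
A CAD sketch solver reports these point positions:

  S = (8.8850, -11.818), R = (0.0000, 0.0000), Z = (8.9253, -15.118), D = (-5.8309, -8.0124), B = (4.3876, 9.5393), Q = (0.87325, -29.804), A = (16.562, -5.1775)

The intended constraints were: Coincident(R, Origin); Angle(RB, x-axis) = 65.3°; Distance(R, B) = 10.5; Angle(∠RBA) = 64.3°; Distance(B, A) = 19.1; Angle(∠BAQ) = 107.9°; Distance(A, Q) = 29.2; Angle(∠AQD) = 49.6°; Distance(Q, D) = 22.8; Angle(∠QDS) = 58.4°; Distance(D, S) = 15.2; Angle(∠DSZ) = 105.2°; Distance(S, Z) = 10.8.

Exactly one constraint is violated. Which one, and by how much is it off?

Distance(S, Z) = 10.8 — off by 7.50.

R = (0.00, 0.00) ✓; RB at 65.30° ✓; |RB| = 10.50 ✓; ∠RBA = 64.30° ✓; |BA| = 19.10 ✓; ∠BAQ = 107.9° ✓; |AQ| = 29.20 ✓; ∠AQD = 49.60° ✓; |QD| = 22.80 ✓; ∠QDS = 58.40° ✓; |DS| = 15.20 ✓; ∠DSZ = 105.2° ✓; |SZ| = 3.300 ✗.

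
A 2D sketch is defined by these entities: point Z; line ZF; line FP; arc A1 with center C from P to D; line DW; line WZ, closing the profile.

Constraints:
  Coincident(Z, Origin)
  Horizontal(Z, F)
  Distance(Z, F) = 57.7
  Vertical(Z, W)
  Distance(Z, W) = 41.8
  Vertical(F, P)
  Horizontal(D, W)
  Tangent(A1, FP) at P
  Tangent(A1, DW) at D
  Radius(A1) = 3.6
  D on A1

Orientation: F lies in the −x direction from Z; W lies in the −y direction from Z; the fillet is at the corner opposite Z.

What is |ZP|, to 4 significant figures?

69.20

The virtual corner opposite Z is at (-57.70, -41.80). Tangency of A1 to FP means the radius CP is perpendicular to FP and since A1 is tangent to DW there, CD ⟂ DW, with radius 3.6, so the center C sits 3.6 in from both sides at C = (-54.10, -38.20). That places the tangent points at P = (-57.70, -38.20) on FP and D = (-54.10, -41.80) on DW. Then |ZP| = |P − Z| = 69.20.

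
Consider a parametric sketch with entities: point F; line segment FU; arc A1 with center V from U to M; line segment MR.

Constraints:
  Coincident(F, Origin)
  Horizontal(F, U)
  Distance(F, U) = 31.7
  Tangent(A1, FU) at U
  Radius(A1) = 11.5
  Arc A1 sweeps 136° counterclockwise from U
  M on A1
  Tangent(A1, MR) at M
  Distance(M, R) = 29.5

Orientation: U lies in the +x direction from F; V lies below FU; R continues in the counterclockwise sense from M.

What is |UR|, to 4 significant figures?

42.38

F is at the origin; F and U share the same y with |FU| = 31.7 and U on the +x side, so U = (31.70, 0.000). A1 meets FU tangentially, so VU is at right angles to FU, so V = U + (0, -11.5) = (31.70, -11.50). On A1, U sits at bearing 90° from V; a 136° counterclockwise sweep puts M at bearing 226°, so M = V + 11.5·(cos 226°, sin 226°) = (23.71, -19.77). A1 meets MR tangentially, so VM is at right angles to MR, so MR runs along (−sin 226°, cos 226°); with |MR| = 29.5, R = (44.93, -40.26). Then |UR| = |R − U| = 42.38.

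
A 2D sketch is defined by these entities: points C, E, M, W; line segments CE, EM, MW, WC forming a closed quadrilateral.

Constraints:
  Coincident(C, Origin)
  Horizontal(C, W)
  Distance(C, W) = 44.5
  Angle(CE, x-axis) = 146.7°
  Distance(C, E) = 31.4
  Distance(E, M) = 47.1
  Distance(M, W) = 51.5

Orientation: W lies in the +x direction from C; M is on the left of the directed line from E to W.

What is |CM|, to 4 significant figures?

43.89

Checks: |EM| = 47.10 ✓; |MW| = 51.50 ✓.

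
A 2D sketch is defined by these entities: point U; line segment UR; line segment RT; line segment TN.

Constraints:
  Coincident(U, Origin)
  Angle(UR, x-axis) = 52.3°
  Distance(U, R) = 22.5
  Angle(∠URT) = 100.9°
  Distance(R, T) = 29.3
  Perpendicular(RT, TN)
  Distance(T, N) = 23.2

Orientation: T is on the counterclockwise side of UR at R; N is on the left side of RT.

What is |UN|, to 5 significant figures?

33.573

∠URT = 100.9°, so RT runs at 52.3° + (180° − 100.9°) = 131.40° from the x-axis; with |RT| = 29.3, T = R + 29.3·(cos 131.40°, sin 131.40°) = (-5.6171, 39.781). The perpendicularity gives TN at right angles to RT; with |TN| = 23.2 on the left of RT, N = T + 23.2·(-0.75011, -0.66131) = (-23.020, 24.438). Then |UN| = |N − U| = 33.573.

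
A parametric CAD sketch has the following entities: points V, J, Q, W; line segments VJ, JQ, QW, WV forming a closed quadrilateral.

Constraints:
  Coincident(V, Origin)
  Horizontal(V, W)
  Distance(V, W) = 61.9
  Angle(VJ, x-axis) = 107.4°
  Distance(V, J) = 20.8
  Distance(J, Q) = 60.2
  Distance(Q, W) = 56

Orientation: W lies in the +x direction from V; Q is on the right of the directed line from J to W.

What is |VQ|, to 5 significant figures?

39.612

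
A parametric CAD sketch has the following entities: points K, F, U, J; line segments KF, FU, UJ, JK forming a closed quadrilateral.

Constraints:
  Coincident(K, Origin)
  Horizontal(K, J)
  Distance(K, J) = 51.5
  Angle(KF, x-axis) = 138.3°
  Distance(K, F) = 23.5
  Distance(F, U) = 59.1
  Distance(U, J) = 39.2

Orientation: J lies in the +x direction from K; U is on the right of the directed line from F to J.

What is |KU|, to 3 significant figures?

35.7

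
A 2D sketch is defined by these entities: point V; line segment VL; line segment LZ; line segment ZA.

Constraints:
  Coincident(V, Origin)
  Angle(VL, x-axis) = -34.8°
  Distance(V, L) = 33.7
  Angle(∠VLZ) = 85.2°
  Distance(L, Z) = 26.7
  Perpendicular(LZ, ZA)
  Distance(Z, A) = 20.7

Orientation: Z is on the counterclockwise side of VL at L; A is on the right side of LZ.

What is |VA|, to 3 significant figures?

59.3

V is at the origin; VL runs at -34.8° with length 33.7, so L = 33.7·(cos -34.8°, sin -34.8°) = (27.7, -19.2). ∠VLZ = 85.2°, so LZ runs at -34.8° + (180° − 85.2°) = 60.0° from the x-axis; with |LZ| = 26.7, Z = L + 26.7·(cos 60.0°, sin 60.0°) = (41.0, 3.89). LZ ⟂ ZA; with |ZA| = 20.7 on the right of LZ, A = Z + 20.7·(0.866, -0.500) = (58.9, -6.46). Then |VA| = |A − V| = 59.3.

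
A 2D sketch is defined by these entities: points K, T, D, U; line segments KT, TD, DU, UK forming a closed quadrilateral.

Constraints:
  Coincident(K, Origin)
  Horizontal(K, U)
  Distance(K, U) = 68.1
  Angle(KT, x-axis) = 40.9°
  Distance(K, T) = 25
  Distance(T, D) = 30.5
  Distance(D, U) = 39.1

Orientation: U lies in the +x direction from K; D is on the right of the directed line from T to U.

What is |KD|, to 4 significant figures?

32.95

K is at the origin; KU is horizontal with |KU| = 68.1 and U in +x, so U = (68.1, 0). KT runs at 40.9° with |KT| = 25.0, so T = (18.90, 16.37). D is determined by |TD| = 30.5 and |DU| = 39.1 together: it lies at the intersection of circle(T, 30.5) and circle(U, 39.1). With |TU| = 51.85, the foot of the radical line on TU is 20.16 from T and the perpendicular offset is √(30.5² − 20.16²) = 22.89. Taking the right-of-TU solution: D = (30.80, -11.71).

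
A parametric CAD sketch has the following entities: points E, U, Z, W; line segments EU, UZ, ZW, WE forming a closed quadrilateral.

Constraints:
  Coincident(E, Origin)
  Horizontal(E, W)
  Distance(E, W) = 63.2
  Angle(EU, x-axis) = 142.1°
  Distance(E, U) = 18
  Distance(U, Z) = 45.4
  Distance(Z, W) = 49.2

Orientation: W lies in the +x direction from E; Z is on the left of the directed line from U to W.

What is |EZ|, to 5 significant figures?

41.360

Checks: |UZ| = 45.40 ✓; |ZW| = 49.20 ✓.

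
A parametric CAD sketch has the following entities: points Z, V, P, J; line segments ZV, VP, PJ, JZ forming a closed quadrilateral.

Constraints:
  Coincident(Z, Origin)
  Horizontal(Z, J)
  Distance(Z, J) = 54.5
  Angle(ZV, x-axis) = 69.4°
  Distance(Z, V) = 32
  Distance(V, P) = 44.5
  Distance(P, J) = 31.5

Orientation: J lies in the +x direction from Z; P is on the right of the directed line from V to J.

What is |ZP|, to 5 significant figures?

28.245

Checks: |VP| = 44.50 ✓; |PJ| = 31.50 ✓.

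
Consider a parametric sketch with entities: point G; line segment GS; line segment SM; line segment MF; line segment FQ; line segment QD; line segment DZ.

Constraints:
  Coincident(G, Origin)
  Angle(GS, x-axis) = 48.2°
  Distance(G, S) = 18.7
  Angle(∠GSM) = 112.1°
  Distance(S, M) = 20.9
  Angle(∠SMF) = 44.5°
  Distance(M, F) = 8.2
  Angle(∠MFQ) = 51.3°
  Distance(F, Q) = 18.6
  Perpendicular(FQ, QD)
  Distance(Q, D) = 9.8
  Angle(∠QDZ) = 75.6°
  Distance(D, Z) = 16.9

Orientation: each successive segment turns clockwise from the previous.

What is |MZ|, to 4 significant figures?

3.005

G is at the origin; GS runs at 48.2° with length 18.7, so S = (12.46, 13.94). ∠GSM = 112.1° gives SM at -19.70° from the x-axis; with |SM| = 20.9, M = (32.14, 6.895). ∠SMF = 44.5° gives MF at -155.2° from the x-axis; with |MF| = 8.2, F = (24.70, 3.456). ∠MFQ = 51.3° gives FQ at 76.10° from the x-axis; with |FQ| = 18.6, Q = (29.17, 21.51). FQ ⟂ QD, so QD runs at -13.90°; with |QD| = 9.8, D = (38.68, 19.16). ∠QDZ = 75.6° gives DZ at -118.3° from the x-axis; with |DZ| = 16.9, Z = (30.67, 4.277). Then |MZ| = |Z − M| = 3.005.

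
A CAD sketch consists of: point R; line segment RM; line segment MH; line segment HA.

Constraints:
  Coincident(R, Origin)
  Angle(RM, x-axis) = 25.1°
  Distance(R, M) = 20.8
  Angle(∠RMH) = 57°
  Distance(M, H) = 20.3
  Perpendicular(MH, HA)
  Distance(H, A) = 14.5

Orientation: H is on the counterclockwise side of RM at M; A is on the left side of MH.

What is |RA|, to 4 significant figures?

9.442

R is at the origin; RM runs at 25.1° with length 20.8, so M = 20.8·(cos 25.1°, sin 25.1°) = (18.84, 8.823). ∠RMH = 57.0°, so MH runs at 25.1° + (180° − 57.0°) = 148.1° from the x-axis; with |MH| = 20.3, H = M + 20.3·(cos 148.1°, sin 148.1°) = (1.602, 19.55). MH ⟂ HA; with |HA| = 14.5 on the left of MH, A = H + 14.5·(-0.5284, -0.8490) = (-6.061, 7.241). Then |RA| = |A − R| = 9.442.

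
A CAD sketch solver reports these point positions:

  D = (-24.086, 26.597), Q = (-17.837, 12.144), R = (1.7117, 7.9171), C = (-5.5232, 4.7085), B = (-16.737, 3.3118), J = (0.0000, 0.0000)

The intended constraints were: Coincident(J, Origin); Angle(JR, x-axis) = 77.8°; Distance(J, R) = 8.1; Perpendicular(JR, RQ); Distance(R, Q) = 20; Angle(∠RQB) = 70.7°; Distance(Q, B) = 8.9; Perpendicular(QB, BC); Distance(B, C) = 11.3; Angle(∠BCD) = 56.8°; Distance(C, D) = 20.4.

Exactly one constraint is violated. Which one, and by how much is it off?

Distance(C, D) = 20.4 — off by 8.30.

J = (0.00, 0.00) ✓; JR at 77.80° ✓; |JR| = 8.100 ✓; ∠(JR, RQ) = 90.00° ✓; |RQ| = 20.00 ✓; ∠RQB = 70.70° ✓; |QB| = 8.900 ✓; ∠(QB, BC) = 90.00° ✓; |BC| = 11.30 ✓; ∠BCD = 56.80° ✓; |CD| = 28.70 ✗.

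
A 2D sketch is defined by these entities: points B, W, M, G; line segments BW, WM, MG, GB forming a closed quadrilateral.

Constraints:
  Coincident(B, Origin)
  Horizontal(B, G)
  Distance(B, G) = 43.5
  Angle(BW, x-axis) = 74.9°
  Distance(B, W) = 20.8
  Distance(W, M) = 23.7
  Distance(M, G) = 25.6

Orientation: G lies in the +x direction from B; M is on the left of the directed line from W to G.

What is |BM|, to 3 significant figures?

36.0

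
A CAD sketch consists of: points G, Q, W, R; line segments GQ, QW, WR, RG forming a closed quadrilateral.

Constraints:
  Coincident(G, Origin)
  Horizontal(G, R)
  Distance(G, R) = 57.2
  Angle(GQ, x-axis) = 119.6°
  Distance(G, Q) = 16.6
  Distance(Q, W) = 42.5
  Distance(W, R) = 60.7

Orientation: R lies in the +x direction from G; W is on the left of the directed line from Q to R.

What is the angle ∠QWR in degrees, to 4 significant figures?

78.76°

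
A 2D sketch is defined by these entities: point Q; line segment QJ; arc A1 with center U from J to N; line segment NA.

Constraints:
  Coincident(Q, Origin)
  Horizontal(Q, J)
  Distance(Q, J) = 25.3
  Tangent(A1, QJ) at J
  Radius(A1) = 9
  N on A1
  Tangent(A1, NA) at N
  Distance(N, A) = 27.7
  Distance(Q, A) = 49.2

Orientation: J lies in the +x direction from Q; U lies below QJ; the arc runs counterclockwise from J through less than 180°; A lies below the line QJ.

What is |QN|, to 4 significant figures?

22.31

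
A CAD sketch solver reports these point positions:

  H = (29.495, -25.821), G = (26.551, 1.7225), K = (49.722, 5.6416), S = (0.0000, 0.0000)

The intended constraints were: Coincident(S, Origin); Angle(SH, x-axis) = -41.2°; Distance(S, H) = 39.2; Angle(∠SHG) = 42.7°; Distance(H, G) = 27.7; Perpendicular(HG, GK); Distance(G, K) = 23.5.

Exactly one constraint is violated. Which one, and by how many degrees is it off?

Perpendicular(HG, GK) — off by 3.50°.

S = (0.00, 0.00) ✓; SH at -41.20° ✓; |SH| = 39.20 ✓; ∠SHG = 42.70° ✓; |HG| = 27.70 ✓; ∠(HG, GK) = 86.50° ✗; |GK| = 23.50 ✓.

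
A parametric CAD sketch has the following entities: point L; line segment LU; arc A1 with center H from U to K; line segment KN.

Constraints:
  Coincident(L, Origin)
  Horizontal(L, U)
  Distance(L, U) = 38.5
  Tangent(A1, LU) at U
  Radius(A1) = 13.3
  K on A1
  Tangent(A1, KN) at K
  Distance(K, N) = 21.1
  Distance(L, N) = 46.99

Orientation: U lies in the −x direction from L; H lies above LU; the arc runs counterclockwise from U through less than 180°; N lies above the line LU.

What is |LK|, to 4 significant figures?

29.99

Checks: |HK| = 13.30 ✓; ∠(HK, KN) = 90.00° ✓; |KN| = 21.10 ✓; |LN| = 46.99 ✓.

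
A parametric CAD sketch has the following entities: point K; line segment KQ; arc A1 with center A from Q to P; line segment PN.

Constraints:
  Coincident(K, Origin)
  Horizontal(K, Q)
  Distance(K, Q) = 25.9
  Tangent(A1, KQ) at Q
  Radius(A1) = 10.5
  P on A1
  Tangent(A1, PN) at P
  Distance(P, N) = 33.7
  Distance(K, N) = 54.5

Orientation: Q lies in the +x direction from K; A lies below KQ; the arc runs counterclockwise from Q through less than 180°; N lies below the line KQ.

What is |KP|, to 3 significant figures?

22.0

Checks: |AP| = 10.50 ✓; ∠(AP, PN) = 90.00° ✓; |PN| = 33.70 ✓; |KN| = 54.50 ✓.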